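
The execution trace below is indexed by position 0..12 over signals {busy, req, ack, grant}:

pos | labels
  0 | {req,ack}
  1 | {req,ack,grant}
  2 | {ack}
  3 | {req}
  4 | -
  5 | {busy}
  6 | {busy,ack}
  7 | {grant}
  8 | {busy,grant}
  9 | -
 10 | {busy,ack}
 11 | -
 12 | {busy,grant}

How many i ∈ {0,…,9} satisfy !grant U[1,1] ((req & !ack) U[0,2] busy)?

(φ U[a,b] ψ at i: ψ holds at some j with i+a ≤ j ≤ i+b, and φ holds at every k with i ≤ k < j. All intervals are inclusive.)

Evaluate at each i in [0,9]:
  i=0: ✗ (no rhs in [1,1])
  i=1: ✗ (no rhs in [2,2])
  i=2: ✗ (no rhs in [3,3])
  i=3: ✗ (no rhs in [4,4])
  i=4: ✓ (rhs at j=5; lhs holds on [4,4])
  i=5: ✓ (rhs at j=6; lhs holds on [5,5])
  i=6: ✗ (no rhs in [7,7])
  i=7: ✗ (lhs fails at k=7 before rhs at j=8)
  i=8: ✗ (no rhs in [9,9])
  i=9: ✓ (rhs at j=10; lhs holds on [9,9])
Positions where it holds: {4, 5, 9} → 3.

3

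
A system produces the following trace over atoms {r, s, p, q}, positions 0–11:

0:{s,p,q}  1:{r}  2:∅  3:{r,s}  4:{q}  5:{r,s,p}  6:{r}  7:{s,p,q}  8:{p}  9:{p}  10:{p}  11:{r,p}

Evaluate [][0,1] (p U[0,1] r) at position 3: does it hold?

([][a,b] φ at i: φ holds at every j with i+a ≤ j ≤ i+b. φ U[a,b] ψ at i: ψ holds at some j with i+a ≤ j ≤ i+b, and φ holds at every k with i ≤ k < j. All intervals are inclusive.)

Does not hold

Check (p U[0,1] r) at every j in [3,4]:
  j=3: holds
  j=4: fails
Fails at j=4 → formula fails.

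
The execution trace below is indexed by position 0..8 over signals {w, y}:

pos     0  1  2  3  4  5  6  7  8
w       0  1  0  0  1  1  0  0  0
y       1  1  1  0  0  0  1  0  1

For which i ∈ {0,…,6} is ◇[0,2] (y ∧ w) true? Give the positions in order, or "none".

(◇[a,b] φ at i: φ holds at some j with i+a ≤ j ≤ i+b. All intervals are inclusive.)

0, 1

Evaluate at each i in [0,6]:
  i=0: ✓ (witness j=1)
  i=1: ✓ (witness j=1)
  i=2: ✗ (none in [2,4])
  i=3: ✗ (none in [3,5])
  i=4: ✗ (none in [4,6])
  i=5: ✗ (none in [5,7])
  i=6: ✗ (none in [6,8])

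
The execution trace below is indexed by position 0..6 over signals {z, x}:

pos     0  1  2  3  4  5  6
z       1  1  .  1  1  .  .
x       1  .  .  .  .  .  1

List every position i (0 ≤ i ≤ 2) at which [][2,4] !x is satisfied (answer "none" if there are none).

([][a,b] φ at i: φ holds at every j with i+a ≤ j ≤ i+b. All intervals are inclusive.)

Evaluate at each i in [0,2]:
  i=0: ✓ (all of [2,4])
  i=1: ✓ (all of [3,5])
  i=2: ✗ (fails at j=6)

0, 1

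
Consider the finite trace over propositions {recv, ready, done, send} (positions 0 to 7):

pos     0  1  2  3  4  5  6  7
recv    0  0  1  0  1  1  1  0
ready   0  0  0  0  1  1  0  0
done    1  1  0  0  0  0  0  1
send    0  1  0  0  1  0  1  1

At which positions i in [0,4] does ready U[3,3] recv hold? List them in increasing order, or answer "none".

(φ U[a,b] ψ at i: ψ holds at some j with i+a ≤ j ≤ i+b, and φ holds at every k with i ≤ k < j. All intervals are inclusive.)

Evaluate at each i in [0,4]:
  i=0: ✗ (no rhs in [3,3])
  i=1: ✗ (lhs fails at k=1 before rhs at j=4)
  i=2: ✗ (lhs fails at k=2 before rhs at j=5)
  i=3: ✗ (lhs fails at k=3 before rhs at j=6)
  i=4: ✗ (no rhs in [7,7])

none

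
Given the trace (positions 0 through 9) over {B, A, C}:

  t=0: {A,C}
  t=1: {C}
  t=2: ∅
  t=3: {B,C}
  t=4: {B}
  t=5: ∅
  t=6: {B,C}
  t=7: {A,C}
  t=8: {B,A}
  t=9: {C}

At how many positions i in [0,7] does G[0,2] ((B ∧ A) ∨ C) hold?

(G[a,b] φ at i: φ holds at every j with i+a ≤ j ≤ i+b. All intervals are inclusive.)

2

Evaluate at each i in [0,7]:
  i=0: ✗ (fails at j=2)
  i=1: ✗ (fails at j=2)
  i=2: ✗ (fails at j=2)
  i=3: ✗ (fails at j=4)
  i=4: ✗ (fails at j=4)
  i=5: ✗ (fails at j=5)
  i=6: ✓ (all of [6,8])
  i=7: ✓ (all of [7,9])
Positions where it holds: {6, 7} → 2.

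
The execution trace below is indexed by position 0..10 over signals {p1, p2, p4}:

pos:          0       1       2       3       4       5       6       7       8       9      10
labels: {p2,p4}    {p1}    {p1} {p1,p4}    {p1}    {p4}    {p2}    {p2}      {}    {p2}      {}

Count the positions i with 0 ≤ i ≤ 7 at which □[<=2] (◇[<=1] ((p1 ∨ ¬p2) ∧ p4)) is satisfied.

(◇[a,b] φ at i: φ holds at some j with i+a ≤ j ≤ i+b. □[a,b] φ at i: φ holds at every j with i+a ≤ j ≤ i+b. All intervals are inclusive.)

Evaluate at each i in [0,7]:
  i=0: ✗ (fails at j=0)
  i=1: ✗ (fails at j=1)
  i=2: ✓ (all of [2,4])
  i=3: ✓ (all of [3,5])
  i=4: ✗ (fails at j=6)
  i=5: ✗ (fails at j=6)
  i=6: ✗ (fails at j=6)
  i=7: ✗ (fails at j=7)
Positions where it holds: {2, 3} → 2.

2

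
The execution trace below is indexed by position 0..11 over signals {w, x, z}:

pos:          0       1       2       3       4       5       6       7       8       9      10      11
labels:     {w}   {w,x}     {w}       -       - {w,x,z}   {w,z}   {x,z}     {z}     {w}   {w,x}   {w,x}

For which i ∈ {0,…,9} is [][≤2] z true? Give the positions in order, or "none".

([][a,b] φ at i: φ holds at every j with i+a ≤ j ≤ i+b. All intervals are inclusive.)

Evaluate at each i in [0,9]:
  i=0: ✗ (fails at j=0)
  i=1: ✗ (fails at j=1)
  i=2: ✗ (fails at j=2)
  i=3: ✗ (fails at j=3)
  i=4: ✗ (fails at j=4)
  i=5: ✓ (all of [5,7])
  i=6: ✓ (all of [6,8])
  i=7: ✗ (fails at j=9)
  i=8: ✗ (fails at j=9)
  i=9: ✗ (fails at j=9)

5, 6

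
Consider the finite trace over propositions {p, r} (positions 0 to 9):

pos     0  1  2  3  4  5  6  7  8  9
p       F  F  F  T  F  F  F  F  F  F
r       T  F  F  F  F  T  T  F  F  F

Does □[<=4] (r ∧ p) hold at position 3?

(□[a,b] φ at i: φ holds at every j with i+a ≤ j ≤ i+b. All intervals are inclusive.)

Check (r ∧ p) at every j in [3,7]:
  j=3: false
  j=4: false
  j=5: false
  j=6: false
  j=7: false
Fails at j=3 → formula fails.

No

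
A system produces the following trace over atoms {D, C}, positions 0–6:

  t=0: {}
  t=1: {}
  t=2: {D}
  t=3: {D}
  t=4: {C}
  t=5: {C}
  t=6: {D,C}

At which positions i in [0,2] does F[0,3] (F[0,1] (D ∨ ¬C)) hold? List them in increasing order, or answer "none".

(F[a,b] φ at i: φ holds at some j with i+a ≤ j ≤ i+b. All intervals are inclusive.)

0, 1, 2

Evaluate at each i in [0,2]:
  i=0: ✓ (witness j=0)
  i=1: ✓ (witness j=1)
  i=2: ✓ (witness j=2)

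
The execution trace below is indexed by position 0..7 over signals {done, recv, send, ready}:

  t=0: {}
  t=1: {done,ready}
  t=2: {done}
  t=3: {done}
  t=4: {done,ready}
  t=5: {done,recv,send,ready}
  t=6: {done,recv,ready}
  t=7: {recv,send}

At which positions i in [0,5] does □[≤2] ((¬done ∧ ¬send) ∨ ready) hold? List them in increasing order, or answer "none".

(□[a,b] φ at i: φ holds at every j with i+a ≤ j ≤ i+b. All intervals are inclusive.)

4

Evaluate at each i in [0,5]:
  i=0: ✗ (fails at j=2)
  i=1: ✗ (fails at j=2)
  i=2: ✗ (fails at j=2)
  i=3: ✗ (fails at j=3)
  i=4: ✓ (all of [4,6])
  i=5: ✗ (fails at j=7)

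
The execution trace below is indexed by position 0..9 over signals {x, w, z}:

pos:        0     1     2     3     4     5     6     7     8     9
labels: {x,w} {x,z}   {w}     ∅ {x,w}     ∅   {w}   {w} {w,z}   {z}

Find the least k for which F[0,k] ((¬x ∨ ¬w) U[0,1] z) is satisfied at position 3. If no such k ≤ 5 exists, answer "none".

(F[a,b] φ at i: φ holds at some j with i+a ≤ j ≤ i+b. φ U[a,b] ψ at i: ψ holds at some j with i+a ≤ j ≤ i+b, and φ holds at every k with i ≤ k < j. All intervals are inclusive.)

Scan j = 3,4,… for ((¬x ∨ ¬w) U[0,1] z):
  j=3: fails
  j=4: fails
  j=5: fails
  j=6: fails
  j=7: holds
First hit at j=7, so smallest k = 7-3 = 4.

4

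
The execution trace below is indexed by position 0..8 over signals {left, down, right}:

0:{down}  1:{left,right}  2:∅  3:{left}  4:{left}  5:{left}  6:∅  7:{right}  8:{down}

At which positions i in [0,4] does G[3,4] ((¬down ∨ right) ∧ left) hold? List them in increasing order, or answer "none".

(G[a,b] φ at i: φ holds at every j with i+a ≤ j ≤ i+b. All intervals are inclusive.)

0, 1

Evaluate at each i in [0,4]:
  i=0: ✓ (all of [3,4])
  i=1: ✓ (all of [4,5])
  i=2: ✗ (fails at j=6)
  i=3: ✗ (fails at j=6)
  i=4: ✗ (fails at j=7)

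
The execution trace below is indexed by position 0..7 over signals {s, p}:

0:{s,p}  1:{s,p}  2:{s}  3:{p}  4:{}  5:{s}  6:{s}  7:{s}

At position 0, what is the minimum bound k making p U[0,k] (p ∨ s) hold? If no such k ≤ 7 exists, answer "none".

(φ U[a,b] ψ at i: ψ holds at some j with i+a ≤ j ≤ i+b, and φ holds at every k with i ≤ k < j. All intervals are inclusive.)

0

Need earliest j ≥ 0 with (p ∨ s), and p at every k in [0,j-1].
  j=0: rhs holds (empty prefix). k = 0.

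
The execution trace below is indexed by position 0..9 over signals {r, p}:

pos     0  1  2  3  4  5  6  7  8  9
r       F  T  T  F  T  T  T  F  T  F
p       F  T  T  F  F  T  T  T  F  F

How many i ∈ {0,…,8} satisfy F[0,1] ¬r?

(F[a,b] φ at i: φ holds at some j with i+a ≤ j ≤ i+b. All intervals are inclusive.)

6

Evaluate at each i in [0,8]:
  i=0: ✓ (witness j=0)
  i=1: ✗ (none in [1,2])
  i=2: ✓ (witness j=3)
  i=3: ✓ (witness j=3)
  i=4: ✗ (none in [4,5])
  i=5: ✗ (none in [5,6])
  i=6: ✓ (witness j=7)
  i=7: ✓ (witness j=7)
  i=8: ✓ (witness j=9)
Positions where it holds: {0, 2, 3, 6, 7, 8} → 6.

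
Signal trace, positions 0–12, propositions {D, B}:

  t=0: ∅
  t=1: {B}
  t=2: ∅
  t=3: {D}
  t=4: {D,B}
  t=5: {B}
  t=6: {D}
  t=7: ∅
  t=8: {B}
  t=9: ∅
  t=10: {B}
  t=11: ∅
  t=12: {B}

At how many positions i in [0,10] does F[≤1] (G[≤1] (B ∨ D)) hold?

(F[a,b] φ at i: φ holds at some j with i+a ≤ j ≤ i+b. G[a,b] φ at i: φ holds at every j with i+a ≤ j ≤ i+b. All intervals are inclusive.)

4

Evaluate at each i in [0,10]:
  i=0: ✗ (none in [0,1])
  i=1: ✗ (none in [1,2])
  i=2: ✓ (witness j=3)
  i=3: ✓ (witness j=3)
  i=4: ✓ (witness j=4)
  i=5: ✓ (witness j=5)
  i=6: ✗ (none in [6,7])
  i=7: ✗ (none in [7,8])
  i=8: ✗ (none in [8,9])
  i=9: ✗ (none in [9,10])
  i=10: ✗ (none in [10,11])
Positions where it holds: {2, 3, 4, 5} → 4.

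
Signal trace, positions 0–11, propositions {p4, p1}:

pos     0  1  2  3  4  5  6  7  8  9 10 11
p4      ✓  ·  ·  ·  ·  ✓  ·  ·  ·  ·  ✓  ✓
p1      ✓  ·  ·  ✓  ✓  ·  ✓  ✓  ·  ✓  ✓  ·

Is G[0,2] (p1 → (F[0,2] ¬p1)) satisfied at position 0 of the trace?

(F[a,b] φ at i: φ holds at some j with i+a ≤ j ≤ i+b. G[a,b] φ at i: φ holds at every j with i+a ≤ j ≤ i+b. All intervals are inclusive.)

Check (p1 → (F[0,2] ¬p1)) at every j in [0,2]:
  j=0: antecedent true; consequent holds (witness at 1) → ✓
  j=1: antecedent false → ✓
  j=2: antecedent false → ✓
All positions satisfy it → formula holds.

Holds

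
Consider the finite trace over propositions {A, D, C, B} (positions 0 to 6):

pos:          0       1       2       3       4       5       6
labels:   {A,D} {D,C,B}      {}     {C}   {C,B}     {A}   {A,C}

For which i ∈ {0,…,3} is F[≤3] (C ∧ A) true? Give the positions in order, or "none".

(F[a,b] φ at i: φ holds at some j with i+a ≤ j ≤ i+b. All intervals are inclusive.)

3

Evaluate at each i in [0,3]:
  i=0: ✗ (none in [0,3])
  i=1: ✗ (none in [1,4])
  i=2: ✗ (none in [2,5])
  i=3: ✓ (witness j=6)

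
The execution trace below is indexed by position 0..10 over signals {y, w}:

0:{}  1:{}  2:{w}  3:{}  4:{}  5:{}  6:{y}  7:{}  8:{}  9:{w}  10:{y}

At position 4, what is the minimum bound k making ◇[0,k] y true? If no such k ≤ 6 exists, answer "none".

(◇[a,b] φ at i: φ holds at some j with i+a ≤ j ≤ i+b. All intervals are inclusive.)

2

Scan j = 4,5,… for y:
  j=4: fails
  j=5: fails
  j=6: holds
First hit at j=6, so smallest k = 6-4 = 2.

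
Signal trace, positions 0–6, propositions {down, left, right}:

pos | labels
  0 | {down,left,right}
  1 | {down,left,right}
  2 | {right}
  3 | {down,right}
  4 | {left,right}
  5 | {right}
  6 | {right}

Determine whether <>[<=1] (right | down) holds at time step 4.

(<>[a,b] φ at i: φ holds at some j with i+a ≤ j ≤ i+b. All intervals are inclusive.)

Yes

Check (right | down) at each j in [4,5]:
  j=4: true
  j=5: true
Found at j=4 → formula holds.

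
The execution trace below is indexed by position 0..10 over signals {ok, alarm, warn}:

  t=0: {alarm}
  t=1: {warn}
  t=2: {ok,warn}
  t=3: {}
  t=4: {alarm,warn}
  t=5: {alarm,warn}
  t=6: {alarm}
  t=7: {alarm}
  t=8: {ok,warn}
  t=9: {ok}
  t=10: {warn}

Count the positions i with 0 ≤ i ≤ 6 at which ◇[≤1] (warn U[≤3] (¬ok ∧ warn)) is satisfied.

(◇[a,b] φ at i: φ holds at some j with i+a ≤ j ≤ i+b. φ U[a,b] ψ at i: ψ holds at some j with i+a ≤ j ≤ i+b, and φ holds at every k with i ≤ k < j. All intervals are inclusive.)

5

Evaluate at each i in [0,6]:
  i=0: ✓ (witness j=1)
  i=1: ✓ (witness j=1)
  i=2: ✗ (none in [2,3])
  i=3: ✓ (witness j=4)
  i=4: ✓ (witness j=4)
  i=5: ✓ (witness j=5)
  i=6: ✗ (none in [6,7])
Positions where it holds: {0, 1, 3, 4, 5} → 5.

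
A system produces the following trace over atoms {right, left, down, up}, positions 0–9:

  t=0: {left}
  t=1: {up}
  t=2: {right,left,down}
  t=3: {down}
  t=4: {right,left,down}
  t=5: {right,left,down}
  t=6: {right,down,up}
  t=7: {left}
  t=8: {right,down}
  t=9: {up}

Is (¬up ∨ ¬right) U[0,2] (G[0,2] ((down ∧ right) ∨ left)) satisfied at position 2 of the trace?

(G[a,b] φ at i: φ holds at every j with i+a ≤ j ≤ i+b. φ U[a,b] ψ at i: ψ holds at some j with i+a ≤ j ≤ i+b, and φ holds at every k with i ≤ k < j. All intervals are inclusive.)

True

Need some j in [2,4] with G[0,2] ((down ∧ right) ∨ left), and (¬up ∨ ¬right) at every k in [2,j-1].
  j=2: G[0,2] ((down ∧ right) ∨ left) — fails at 3.
  j=3: G[0,2] ((down ∧ right) ∨ left) — fails at 3.
  j=4: G[0,2] ((down ∧ right) ∨ left) holds; (¬up ∨ ¬right) holds at every k in [2,3] → satisfied.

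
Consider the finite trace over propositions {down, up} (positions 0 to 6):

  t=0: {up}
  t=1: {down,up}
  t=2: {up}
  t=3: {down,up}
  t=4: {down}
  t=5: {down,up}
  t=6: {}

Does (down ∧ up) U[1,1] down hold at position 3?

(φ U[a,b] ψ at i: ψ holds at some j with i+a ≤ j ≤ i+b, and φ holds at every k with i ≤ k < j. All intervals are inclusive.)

Yes

Need some j in [4,4] with down, and (down ∧ up) at every k in [3,j-1].
  j=4: down holds; (down ∧ up) holds at every k in [3,3] → satisfied.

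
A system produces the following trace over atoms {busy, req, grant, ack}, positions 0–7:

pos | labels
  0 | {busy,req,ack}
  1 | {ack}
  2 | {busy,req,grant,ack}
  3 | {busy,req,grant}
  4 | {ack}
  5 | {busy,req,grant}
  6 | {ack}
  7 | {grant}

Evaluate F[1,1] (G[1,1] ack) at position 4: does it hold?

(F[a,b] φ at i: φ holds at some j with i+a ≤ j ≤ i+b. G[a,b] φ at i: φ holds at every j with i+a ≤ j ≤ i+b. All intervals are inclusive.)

Holds

Check G[1,1] ack at each j in [5,5]:
  j=5: holds on [6,6]
Found at j=5 → formula holds.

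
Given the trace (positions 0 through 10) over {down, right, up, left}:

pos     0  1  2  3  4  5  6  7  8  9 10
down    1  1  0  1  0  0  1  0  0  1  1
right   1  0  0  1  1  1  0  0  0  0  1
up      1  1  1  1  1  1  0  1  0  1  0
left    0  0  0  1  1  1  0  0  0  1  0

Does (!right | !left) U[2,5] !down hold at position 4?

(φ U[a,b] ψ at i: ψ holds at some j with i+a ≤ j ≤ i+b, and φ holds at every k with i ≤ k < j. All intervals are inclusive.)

Does not hold

Need some j in [6,9] with !down, and (!right | !left) at every k in [4,j-1].
  j=6: !down false.
  j=7: !down holds, but (!right | !left) fails at k=4 → not this j.
  j=8: !down holds, but (!right | !left) fails at k=4 → not this j.
  j=9: !down false.
No j in the window works → until fails.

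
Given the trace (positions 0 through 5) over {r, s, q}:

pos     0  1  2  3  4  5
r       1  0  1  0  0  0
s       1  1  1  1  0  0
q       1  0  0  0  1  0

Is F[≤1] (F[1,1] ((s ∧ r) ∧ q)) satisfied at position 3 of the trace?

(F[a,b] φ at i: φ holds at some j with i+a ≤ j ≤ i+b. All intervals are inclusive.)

Does not hold

Check F[1,1] ((s ∧ r) ∧ q) at each j in [3,4]:
  j=3: fails (none in [4,4])
  j=4: fails (none in [5,5])
No position in the window satisfies it → formula fails.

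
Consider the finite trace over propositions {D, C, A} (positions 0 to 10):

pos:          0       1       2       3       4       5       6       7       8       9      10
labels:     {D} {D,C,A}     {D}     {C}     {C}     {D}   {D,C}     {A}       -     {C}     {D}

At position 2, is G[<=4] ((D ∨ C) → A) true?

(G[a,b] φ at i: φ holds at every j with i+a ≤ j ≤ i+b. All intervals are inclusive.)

No

Check ((D ∨ C) → A) at every j in [2,6]:
  j=2: antecedent true; consequent false → ✗
  j=3: antecedent true; consequent false → ✗
  j=4: antecedent true; consequent false → ✗
  j=5: antecedent true; consequent false → ✗
  j=6: antecedent true; consequent false → ✗
Fails at j=2 → formula fails.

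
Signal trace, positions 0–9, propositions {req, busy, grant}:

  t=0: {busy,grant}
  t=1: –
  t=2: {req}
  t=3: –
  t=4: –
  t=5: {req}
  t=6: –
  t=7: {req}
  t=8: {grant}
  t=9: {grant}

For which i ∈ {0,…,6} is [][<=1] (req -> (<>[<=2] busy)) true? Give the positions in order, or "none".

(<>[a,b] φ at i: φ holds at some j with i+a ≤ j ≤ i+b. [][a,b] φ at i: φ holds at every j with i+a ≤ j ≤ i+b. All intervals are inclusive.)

0, 3

Evaluate at each i in [0,6]:
  i=0: ✓ (all of [0,1])
  i=1: ✗ (fails at j=2)
  i=2: ✗ (fails at j=2)
  i=3: ✓ (all of [3,4])
  i=4: ✗ (fails at j=5)
  i=5: ✗ (fails at j=5)
  i=6: ✗ (fails at j=7)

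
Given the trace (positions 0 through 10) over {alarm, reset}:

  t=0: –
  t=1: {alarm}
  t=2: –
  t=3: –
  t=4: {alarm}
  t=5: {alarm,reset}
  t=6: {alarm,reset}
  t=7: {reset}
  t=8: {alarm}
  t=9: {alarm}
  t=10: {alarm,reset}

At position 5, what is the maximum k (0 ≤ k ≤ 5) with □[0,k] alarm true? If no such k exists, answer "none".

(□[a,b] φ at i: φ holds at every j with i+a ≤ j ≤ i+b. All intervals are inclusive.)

1

alarm must hold from j=5 onward; find where it first fails.
  j=5: holds
  j=6: holds
  j=7: fails
Holds on [5,6], so largest k = 1.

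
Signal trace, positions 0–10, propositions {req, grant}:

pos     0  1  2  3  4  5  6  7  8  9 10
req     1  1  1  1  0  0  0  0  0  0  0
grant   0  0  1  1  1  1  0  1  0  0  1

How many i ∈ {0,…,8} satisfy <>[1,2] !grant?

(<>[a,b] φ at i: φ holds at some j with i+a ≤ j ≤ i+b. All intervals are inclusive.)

6

Evaluate at each i in [0,8]:
  i=0: ✓ (witness j=1)
  i=1: ✗ (none in [2,3])
  i=2: ✗ (none in [3,4])
  i=3: ✗ (none in [4,5])
  i=4: ✓ (witness j=6)
  i=5: ✓ (witness j=6)
  i=6: ✓ (witness j=8)
  i=7: ✓ (witness j=8)
  i=8: ✓ (witness j=9)
Positions where it holds: {0, 4, 5, 6, 7, 8} → 6.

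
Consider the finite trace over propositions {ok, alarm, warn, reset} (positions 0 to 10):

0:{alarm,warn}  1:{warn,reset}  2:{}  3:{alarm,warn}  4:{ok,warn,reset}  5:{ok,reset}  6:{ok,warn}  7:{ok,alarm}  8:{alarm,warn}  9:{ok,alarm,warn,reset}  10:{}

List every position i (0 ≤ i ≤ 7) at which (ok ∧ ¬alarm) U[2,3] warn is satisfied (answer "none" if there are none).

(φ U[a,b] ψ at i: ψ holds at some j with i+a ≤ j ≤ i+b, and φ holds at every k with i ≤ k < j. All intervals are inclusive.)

Evaluate at each i in [0,7]:
  i=0: ✗ (lhs fails at k=0 before rhs at j=3)
  i=1: ✗ (lhs fails at k=1 before rhs at j=3)
  i=2: ✗ (lhs fails at k=2 before rhs at j=4)
  i=3: ✗ (lhs fails at k=3 before rhs at j=6)
  i=4: ✓ (rhs at j=6; lhs holds on [4,5])
  i=5: ✗ (lhs fails at k=7 before rhs at j=8)
  i=6: ✗ (lhs fails at k=7 before rhs at j=8)
  i=7: ✗ (lhs fails at k=7 before rhs at j=9)

4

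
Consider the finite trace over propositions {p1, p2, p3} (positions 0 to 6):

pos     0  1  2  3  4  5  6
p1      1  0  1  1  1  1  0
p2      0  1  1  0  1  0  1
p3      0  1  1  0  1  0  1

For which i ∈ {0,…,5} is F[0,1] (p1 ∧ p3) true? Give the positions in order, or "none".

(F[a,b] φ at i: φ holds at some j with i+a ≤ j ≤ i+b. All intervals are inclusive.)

Evaluate at each i in [0,5]:
  i=0: ✗ (none in [0,1])
  i=1: ✓ (witness j=2)
  i=2: ✓ (witness j=2)
  i=3: ✓ (witness j=4)
  i=4: ✓ (witness j=4)
  i=5: ✗ (none in [5,6])

1, 2, 3, 4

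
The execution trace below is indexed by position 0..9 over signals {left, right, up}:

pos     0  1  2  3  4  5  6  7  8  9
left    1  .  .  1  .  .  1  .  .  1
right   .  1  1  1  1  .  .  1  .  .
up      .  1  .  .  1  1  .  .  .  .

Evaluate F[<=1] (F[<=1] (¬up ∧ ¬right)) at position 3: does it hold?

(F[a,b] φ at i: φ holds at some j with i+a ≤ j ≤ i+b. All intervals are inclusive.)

Check F[<=1] (¬up ∧ ¬right) at each j in [3,4]:
  j=3: fails (none in [3,4])
  j=4: fails (none in [4,5])
No position in the window satisfies it → formula fails.

No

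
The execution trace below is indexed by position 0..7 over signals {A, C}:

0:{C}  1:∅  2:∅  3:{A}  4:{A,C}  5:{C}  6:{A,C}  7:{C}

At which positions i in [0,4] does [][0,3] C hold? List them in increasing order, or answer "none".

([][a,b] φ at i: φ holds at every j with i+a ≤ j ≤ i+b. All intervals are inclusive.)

Evaluate at each i in [0,4]:
  i=0: ✗ (fails at j=1)
  i=1: ✗ (fails at j=1)
  i=2: ✗ (fails at j=2)
  i=3: ✗ (fails at j=3)
  i=4: ✓ (all of [4,7])

4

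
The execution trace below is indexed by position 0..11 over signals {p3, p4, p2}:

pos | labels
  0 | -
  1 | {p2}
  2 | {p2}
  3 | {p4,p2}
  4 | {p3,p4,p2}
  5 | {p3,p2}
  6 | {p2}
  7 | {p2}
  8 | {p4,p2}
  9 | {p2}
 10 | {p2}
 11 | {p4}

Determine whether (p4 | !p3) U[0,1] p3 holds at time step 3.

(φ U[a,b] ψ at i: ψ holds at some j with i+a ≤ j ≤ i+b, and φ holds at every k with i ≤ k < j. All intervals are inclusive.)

Need some j in [3,4] with p3, and (p4 | !p3) at every k in [3,j-1].
  j=3: p3 false.
  j=4: p3 holds; (p4 | !p3) holds at every k in [3,3] → satisfied.

Yes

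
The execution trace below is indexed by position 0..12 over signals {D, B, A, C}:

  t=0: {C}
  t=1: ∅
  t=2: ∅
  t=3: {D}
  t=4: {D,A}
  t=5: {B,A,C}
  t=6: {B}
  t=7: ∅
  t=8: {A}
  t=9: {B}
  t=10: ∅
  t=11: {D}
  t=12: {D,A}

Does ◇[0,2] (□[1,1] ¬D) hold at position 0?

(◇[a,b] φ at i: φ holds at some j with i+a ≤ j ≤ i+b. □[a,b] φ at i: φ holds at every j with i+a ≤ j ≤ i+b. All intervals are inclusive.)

Check □[1,1] ¬D at each j in [0,2]:
  j=0: holds on [1,1]
  j=1: holds on [2,2]
  j=2: fails at 3
Found at j=0 → formula holds.

True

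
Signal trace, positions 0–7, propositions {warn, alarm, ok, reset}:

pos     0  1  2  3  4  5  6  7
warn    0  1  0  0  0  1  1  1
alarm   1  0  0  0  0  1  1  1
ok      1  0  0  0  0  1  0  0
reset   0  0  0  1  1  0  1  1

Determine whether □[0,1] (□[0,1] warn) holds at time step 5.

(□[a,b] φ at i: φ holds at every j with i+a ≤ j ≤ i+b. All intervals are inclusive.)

Check □[0,1] warn at every j in [5,6]:
  j=5: holds on [5,6]
  j=6: holds on [6,7]
All positions satisfy it → formula holds.

Holds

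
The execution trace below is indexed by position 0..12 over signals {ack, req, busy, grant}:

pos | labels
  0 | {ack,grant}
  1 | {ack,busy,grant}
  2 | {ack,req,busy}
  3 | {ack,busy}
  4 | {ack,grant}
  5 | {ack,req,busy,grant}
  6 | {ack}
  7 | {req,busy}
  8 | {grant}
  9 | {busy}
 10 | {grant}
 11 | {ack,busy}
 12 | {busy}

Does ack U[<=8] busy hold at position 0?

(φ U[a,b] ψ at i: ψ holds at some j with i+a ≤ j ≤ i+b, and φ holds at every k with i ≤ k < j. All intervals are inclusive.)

True

Need some j in [0,8] with busy, and ack at every k in [0,j-1].
  j=0: busy false.
  j=1: busy holds; ack holds at every k in [0,0] → satisfied.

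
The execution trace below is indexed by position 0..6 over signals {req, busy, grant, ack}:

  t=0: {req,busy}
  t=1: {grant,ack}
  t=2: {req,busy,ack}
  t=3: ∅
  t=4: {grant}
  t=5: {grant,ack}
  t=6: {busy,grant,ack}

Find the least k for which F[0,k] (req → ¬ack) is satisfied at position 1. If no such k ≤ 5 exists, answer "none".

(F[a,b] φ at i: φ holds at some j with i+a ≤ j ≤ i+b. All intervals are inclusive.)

0

Scan j = 1,2,… for (req → ¬ack):
  j=1: holds
First hit at j=1, so smallest k = 1-1 = 0.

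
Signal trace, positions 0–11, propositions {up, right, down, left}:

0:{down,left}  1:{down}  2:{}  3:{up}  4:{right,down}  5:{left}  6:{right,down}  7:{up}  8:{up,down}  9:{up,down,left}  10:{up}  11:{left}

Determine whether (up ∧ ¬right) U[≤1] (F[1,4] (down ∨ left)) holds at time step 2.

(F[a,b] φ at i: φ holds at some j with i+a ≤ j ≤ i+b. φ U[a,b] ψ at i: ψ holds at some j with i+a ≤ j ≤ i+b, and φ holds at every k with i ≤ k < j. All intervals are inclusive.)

Need some j in [2,3] with F[1,4] (down ∨ left), and (up ∧ ¬right) at every k in [2,j-1].
  j=2: F[1,4] (down ∨ left) holds; no prefix to check → satisfied.

Yes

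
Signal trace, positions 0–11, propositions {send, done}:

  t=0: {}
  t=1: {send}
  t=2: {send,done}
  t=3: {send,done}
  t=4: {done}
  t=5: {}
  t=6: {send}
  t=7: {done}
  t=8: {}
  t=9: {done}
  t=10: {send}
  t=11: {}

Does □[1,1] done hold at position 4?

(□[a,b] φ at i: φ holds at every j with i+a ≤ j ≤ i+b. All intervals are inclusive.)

Check done at every j in [5,5]:
  j=5: false
Fails at j=5 → formula fails.

Does not hold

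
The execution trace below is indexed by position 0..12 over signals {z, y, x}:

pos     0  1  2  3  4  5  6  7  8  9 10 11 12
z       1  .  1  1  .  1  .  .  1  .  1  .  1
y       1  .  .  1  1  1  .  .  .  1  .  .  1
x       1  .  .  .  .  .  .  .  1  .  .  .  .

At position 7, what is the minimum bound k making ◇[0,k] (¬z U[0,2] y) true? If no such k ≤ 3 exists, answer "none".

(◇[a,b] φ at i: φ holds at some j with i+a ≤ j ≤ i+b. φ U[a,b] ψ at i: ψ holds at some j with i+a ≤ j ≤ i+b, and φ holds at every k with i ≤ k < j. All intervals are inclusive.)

Scan j = 7,8,… for (¬z U[0,2] y):
  j=7: fails
  j=8: fails
  j=9: holds
First hit at j=9, so smallest k = 9-7 = 2.

2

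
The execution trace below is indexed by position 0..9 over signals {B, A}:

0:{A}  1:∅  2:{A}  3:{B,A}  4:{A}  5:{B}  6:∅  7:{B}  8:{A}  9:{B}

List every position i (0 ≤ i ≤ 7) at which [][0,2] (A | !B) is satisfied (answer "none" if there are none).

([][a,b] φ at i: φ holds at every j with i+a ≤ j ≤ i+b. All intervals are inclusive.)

0, 1, 2

Evaluate at each i in [0,7]:
  i=0: ✓ (all of [0,2])
  i=1: ✓ (all of [1,3])
  i=2: ✓ (all of [2,4])
  i=3: ✗ (fails at j=5)
  i=4: ✗ (fails at j=5)
  i=5: ✗ (fails at j=5)
  i=6: ✗ (fails at j=7)
  i=7: ✗ (fails at j=7)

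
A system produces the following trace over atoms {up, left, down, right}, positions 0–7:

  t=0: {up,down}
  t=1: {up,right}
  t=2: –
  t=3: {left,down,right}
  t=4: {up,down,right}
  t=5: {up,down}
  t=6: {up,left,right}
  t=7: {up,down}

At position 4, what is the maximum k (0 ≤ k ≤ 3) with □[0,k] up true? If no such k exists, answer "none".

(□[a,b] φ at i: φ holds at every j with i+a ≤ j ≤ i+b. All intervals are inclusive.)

up must hold from j=4 onward; find where it first fails.
  j=4: holds
  j=5: holds
  j=6: holds
  j=7: holds
Holds through j=7; largest k = 3.

3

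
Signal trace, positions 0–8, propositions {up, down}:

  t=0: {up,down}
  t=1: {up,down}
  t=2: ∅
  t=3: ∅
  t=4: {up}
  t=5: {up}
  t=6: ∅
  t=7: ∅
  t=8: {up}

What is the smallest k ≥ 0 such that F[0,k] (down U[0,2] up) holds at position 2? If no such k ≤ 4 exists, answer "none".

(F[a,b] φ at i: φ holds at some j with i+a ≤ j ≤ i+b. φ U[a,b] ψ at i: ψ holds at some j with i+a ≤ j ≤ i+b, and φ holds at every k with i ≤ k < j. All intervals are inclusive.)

2

Scan j = 2,3,… for (down U[0,2] up):
  j=2: fails
  j=3: fails
  j=4: holds
First hit at j=4, so smallest k = 4-2 = 2.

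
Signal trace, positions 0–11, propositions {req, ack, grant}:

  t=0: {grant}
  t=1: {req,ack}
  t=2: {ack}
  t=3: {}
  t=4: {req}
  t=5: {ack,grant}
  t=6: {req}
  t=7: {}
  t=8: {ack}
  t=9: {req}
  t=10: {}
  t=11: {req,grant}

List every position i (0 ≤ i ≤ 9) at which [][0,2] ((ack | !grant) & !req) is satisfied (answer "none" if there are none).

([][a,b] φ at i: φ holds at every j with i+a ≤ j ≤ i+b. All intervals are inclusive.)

none

Evaluate at each i in [0,9]:
  i=0: ✗ (fails at j=0)
  i=1: ✗ (fails at j=1)
  i=2: ✗ (fails at j=4)
  i=3: ✗ (fails at j=4)
  i=4: ✗ (fails at j=4)
  i=5: ✗ (fails at j=6)
  i=6: ✗ (fails at j=6)
  i=7: ✗ (fails at j=9)
  i=8: ✗ (fails at j=9)
  i=9: ✗ (fails at j=9)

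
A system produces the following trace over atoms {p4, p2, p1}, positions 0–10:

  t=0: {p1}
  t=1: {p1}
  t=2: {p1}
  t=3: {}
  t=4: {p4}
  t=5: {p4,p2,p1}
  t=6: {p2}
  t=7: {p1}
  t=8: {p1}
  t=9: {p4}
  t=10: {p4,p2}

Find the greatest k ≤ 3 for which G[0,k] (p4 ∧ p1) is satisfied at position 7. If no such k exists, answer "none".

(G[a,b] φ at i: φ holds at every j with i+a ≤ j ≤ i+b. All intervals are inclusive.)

none

(p4 ∧ p1) must hold from j=7 onward; find where it first fails.
  j=7: fails → no k works.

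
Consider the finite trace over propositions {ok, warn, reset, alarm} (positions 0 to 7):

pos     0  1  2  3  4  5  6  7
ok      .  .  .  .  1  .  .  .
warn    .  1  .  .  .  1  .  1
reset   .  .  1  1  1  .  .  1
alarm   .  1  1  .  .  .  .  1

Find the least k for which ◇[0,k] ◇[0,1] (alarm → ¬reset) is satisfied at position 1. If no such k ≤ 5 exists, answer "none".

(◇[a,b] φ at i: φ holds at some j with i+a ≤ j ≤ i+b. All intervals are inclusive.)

Scan j = 1,2,… for ◇[0,1] (alarm → ¬reset):
  j=1: holds
First hit at j=1, so smallest k = 1-1 = 0.

0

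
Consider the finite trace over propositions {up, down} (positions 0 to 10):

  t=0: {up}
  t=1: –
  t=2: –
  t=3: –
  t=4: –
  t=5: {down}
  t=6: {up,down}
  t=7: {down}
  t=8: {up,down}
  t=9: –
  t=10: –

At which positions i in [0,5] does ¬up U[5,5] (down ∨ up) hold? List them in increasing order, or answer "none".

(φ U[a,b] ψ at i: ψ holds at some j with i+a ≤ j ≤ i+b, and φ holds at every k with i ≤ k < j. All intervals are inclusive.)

Evaluate at each i in [0,5]:
  i=0: ✗ (lhs fails at k=0 before rhs at j=5)
  i=1: ✓ (rhs at j=6; lhs holds on [1,5])
  i=2: ✗ (lhs fails at k=6 before rhs at j=7)
  i=3: ✗ (lhs fails at k=6 before rhs at j=8)
  i=4: ✗ (no rhs in [9,9])
  i=5: ✗ (no rhs in [10,10])

1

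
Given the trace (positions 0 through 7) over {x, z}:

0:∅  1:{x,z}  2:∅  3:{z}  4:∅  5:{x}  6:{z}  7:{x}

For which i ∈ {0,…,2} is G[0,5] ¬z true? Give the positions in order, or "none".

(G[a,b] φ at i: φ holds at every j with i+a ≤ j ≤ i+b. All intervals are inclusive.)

Evaluate at each i in [0,2]:
  i=0: ✗ (fails at j=1)
  i=1: ✗ (fails at j=1)
  i=2: ✗ (fails at j=3)

none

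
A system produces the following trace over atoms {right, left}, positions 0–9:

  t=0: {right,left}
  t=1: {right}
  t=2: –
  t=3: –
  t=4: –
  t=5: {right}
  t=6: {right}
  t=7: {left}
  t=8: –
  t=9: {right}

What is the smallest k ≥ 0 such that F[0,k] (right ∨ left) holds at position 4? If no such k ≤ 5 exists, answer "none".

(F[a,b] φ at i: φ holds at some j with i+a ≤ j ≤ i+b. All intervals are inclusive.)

Scan j = 4,5,… for (right ∨ left):
  j=4: fails
  j=5: holds
First hit at j=5, so smallest k = 5-4 = 1.

1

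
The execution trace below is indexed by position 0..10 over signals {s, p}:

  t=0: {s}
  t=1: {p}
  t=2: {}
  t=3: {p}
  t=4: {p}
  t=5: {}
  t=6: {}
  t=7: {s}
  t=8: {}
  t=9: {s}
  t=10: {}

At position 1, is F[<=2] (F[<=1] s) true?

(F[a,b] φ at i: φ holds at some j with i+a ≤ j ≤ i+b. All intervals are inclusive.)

Does not hold

Check F[<=1] s at each j in [1,3]:
  j=1: fails (none in [1,2])
  j=2: fails (none in [2,3])
  j=3: fails (none in [3,4])
No position in the window satisfies it → formula fails.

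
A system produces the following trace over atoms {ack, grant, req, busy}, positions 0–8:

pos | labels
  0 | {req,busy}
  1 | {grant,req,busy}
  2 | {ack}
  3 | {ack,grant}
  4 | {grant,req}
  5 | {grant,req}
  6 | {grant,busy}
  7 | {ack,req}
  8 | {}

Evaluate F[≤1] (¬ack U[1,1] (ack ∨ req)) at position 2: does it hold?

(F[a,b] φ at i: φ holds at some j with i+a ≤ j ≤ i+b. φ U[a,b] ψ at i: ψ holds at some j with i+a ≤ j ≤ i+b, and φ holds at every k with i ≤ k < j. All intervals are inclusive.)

Check (¬ack U[1,1] (ack ∨ req)) at each j in [2,3]:
  j=2: fails
  j=3: fails
No position in the window satisfies it → formula fails.

Does not hold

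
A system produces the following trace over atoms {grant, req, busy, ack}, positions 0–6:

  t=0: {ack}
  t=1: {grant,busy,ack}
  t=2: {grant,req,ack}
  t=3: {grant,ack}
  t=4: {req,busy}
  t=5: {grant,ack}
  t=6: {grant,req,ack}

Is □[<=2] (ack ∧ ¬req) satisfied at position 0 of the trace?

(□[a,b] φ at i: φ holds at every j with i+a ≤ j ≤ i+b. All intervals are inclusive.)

Check (ack ∧ ¬req) at every j in [0,2]:
  j=0: true
  j=1: true
  j=2: false
Fails at j=2 → formula fails.

False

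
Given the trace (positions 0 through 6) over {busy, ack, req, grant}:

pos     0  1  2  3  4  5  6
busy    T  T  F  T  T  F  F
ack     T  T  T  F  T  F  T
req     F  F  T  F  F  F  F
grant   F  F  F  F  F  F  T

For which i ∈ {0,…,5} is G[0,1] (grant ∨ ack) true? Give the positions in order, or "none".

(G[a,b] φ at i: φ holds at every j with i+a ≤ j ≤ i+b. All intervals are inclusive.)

Evaluate at each i in [0,5]:
  i=0: ✓ (all of [0,1])
  i=1: ✓ (all of [1,2])
  i=2: ✗ (fails at j=3)
  i=3: ✗ (fails at j=3)
  i=4: ✗ (fails at j=5)
  i=5: ✗ (fails at j=5)

0, 1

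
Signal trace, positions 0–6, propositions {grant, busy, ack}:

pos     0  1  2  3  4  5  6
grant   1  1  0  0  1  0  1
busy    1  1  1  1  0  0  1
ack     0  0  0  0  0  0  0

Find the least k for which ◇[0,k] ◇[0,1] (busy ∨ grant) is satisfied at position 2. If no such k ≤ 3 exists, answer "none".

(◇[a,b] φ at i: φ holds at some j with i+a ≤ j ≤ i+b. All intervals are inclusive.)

0

Scan j = 2,3,… for ◇[0,1] (busy ∨ grant):
  j=2: holds
First hit at j=2, so smallest k = 2-2 = 0.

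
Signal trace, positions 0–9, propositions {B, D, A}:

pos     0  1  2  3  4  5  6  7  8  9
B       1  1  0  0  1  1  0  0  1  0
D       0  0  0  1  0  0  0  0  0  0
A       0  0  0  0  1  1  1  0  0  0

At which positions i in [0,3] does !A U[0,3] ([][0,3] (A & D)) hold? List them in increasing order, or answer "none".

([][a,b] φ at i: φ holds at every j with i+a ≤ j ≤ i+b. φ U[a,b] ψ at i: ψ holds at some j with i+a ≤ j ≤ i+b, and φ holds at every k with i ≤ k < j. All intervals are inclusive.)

none

Evaluate at each i in [0,3]:
  i=0: ✗ (no rhs in [0,3])
  i=1: ✗ (no rhs in [1,4])
  i=2: ✗ (no rhs in [2,5])
  i=3: ✗ (no rhs in [3,6])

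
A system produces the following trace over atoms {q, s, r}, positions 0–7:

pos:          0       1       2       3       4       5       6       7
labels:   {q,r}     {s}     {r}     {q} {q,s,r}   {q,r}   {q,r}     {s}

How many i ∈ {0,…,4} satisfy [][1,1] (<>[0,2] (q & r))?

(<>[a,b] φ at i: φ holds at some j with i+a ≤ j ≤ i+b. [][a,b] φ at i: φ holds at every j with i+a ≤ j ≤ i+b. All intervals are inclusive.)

4

Evaluate at each i in [0,4]:
  i=0: ✗ (fails at j=1)
  i=1: ✓ (all of [2,2])
  i=2: ✓ (all of [3,3])
  i=3: ✓ (all of [4,4])
  i=4: ✓ (all of [5,5])
Positions where it holds: {1, 2, 3, 4} → 4.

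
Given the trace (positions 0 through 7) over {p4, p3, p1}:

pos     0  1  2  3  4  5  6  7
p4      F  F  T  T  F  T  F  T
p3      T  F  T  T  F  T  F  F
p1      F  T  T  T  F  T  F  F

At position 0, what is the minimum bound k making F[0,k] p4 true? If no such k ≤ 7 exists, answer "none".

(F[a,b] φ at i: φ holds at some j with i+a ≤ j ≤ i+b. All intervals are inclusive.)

2

Scan j = 0,1,… for p4:
  j=0: fails
  j=1: fails
  j=2: holds
First hit at j=2, so smallest k = 2-0 = 2.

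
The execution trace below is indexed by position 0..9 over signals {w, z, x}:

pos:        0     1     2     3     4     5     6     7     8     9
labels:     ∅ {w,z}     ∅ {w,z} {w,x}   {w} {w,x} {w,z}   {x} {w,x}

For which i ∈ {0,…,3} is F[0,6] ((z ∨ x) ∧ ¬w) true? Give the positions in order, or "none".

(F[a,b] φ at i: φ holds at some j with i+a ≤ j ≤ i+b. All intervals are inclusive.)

2, 3

Evaluate at each i in [0,3]:
  i=0: ✗ (none in [0,6])
  i=1: ✗ (none in [1,7])
  i=2: ✓ (witness j=8)
  i=3: ✓ (witness j=8)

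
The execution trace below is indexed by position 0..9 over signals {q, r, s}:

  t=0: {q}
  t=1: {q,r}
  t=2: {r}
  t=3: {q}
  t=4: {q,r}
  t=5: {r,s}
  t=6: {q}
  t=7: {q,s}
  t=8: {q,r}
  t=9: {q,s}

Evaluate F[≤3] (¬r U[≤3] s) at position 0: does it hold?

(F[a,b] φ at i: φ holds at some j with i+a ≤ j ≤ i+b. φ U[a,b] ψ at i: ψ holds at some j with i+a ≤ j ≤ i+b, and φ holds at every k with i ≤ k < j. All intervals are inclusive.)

Check (¬r U[≤3] s) at each j in [0,3]:
  j=0: fails
  j=1: fails
  j=2: fails
  j=3: fails
No position in the window satisfies it → formula fails.

Does not hold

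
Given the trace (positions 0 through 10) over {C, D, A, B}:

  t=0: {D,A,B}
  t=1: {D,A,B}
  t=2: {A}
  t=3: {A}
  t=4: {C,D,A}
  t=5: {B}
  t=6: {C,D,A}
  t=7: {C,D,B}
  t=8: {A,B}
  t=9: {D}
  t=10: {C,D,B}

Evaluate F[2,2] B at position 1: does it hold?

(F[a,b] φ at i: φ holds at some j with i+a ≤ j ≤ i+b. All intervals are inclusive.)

False

Check B at each j in [3,3]:
  j=3: false
No position in the window satisfies it → formula fails.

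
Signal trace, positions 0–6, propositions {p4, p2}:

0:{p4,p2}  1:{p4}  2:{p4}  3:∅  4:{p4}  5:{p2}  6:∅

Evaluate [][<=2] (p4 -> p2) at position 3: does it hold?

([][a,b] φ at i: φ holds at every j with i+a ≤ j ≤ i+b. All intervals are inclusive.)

Check (p4 -> p2) at every j in [3,5]:
  j=3: antecedent false → ✓
  j=4: antecedent true; consequent false → ✗
  j=5: antecedent false → ✓
Fails at j=4 → formula fails.

Does not hold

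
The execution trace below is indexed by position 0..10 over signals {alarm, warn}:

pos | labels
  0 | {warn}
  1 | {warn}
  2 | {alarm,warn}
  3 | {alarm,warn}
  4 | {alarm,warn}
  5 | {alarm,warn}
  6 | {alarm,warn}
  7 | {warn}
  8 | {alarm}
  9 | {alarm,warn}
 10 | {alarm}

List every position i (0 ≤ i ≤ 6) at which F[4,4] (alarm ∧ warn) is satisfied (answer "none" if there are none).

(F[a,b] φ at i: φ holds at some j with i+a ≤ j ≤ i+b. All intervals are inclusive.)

0, 1, 2, 5

Evaluate at each i in [0,6]:
  i=0: ✓ (witness j=4)
  i=1: ✓ (witness j=5)
  i=2: ✓ (witness j=6)
  i=3: ✗ (none in [7,7])
  i=4: ✗ (none in [8,8])
  i=5: ✓ (witness j=9)
  i=6: ✗ (none in [10,10])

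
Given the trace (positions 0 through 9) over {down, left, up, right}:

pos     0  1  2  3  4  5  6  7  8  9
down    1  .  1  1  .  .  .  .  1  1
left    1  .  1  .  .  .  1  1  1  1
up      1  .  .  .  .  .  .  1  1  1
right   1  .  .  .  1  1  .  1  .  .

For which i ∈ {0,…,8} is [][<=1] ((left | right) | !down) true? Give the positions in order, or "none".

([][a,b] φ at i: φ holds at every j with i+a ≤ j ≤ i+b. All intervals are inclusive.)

Evaluate at each i in [0,8]:
  i=0: ✓ (all of [0,1])
  i=1: ✓ (all of [1,2])
  i=2: ✗ (fails at j=3)
  i=3: ✗ (fails at j=3)
  i=4: ✓ (all of [4,5])
  i=5: ✓ (all of [5,6])
  i=6: ✓ (all of [6,7])
  i=7: ✓ (all of [7,8])
  i=8: ✓ (all of [8,9])

0, 1, 4, 5, 6, 7, 8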